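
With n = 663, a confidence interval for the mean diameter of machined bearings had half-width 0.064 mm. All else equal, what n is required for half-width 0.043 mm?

Margin of error scales as 1/√n, so n₂ = n₁·(E₁/E₂)².
n₂ = 663 × (0.064/0.043)² = 663 × 2.215 = 1468.54
Round up: n₂ = 1469.

1469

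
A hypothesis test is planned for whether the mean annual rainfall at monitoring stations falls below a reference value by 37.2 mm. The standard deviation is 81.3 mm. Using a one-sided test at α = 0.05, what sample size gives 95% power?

For a one-sample z-test, n = ((z_α + z_β)·σ/δ)².
z_α = 1.645 (one-sided α = 0.05); z_β = 1.645 (power 95% → β = 0.05).
n = (3.290 × 81.3 / 37.2)² = 51.70
Round up: n = 52.

52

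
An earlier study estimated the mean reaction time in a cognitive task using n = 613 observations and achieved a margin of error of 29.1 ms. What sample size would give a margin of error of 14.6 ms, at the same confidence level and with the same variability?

2436

Margin of error scales as 1/√n, so n₂ = n₁·(E₁/E₂)².
n₂ = 613 × (29.1/14.6)² = 613 × 3.973 = 2435.45
Round up: n₂ = 2436.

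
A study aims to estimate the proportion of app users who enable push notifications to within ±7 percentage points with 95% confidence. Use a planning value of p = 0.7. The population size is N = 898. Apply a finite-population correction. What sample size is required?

For a proportion with margin E = 0.07 at 95% confidence, z = 1.960.
n = p̂(1−p̂)(z/E)² = 0.7 × 0.3 × (1.960/0.07)² = 164.64 — call this n₀.
Finite-population correction with N = 898: n = n₀ / (1 + (n₀−1)/N) = 164.64 / 1.182 = 139.29
Round up: n = 140.

140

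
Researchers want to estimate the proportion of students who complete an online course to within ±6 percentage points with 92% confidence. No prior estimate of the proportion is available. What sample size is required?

For a proportion with margin E = 0.06 at 92% confidence, z = 1.751.
With no prior estimate, use p = 0.5, which maximizes p(1−p) at 0.25.
n = 0.25 × (z/E)² = 0.25 × (1.751/0.06)² = 212.92
Round up: n = 213.

n = 213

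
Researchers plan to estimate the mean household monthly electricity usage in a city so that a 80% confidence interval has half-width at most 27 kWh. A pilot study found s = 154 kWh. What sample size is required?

54

For a mean, the margin of error is E = z·σ/√n, so n = (zσ/E)².
At 80% confidence, z = 1.282.
n = (1.282 × 154 / 27)² = 53.47
Round up: n = 54.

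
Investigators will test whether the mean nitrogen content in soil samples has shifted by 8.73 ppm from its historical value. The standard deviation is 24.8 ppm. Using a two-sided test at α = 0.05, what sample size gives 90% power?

85

For a one-sample z-test, n = ((z_{α/2} + z_β)·σ/δ)².
z_{α/2} = 1.960 (two-sided α = 0.05); z_β = 1.282 (power 90% → β = 0.1).
n = (3.242 × 24.8 / 8.73)² = 84.82
Round up: n = 85.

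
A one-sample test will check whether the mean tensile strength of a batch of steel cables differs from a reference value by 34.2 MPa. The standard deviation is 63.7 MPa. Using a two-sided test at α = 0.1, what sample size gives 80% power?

n = 22

For a one-sample z-test, n = ((z_{α/2} + z_β)·σ/δ)².
z_{α/2} = 1.645 (two-sided α = 0.1); z_β = 0.842 (power 80% → β = 0.2).
n = (2.487 × 63.7 / 34.2)² = 21.46
Round up: n = 22.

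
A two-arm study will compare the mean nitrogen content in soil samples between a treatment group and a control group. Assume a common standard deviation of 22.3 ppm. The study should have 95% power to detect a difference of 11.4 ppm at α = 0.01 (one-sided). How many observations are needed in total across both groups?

For two equal groups, n per group = 2·((z_α + z_β)·σ/δ)².
z_α = 2.326; z_β = 1.645 (power 95%).
n = 2 × (3.971 × 22.3 / 11.4)² = 2 × 60.34 = 120.68
Round up: n = 121 per group.
Total across both groups: 2 × 121 = 242.

242 total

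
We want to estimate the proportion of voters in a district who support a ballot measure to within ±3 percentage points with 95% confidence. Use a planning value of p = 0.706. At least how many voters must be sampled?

886

For a proportion with margin E = 0.03 at 95% confidence, z = 1.960.
n = p̂(1−p̂)(z/E)² = 0.706 × 0.294 × (1.960/0.03)² = 885.98
Round up: n = 886.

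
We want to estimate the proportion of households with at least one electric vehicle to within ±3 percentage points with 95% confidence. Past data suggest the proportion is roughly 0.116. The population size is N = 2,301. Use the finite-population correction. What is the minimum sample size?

For a proportion with margin E = 0.03 at 95% confidence, z = 1.960.
n = p̂(1−p̂)(z/E)² = 0.116 × 0.884 × (1.960/0.03)² = 437.70 — call this n₀.
Finite-population correction with N = 2,301: n = n₀ / (1 + (n₀−1)/N) = 437.70 / 1.19 = 367.82
Round up: n = 368.

368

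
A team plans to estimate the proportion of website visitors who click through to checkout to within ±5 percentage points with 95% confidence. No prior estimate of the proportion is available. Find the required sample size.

For a proportion with margin E = 0.05 at 95% confidence, z = 1.960.
With no prior estimate, use p = 0.5, which maximizes p(1−p) at 0.25.
n = 0.25 × (z/E)² = 0.25 × (1.960/0.05)² = 384.16
Round up: n = 385.

n = 385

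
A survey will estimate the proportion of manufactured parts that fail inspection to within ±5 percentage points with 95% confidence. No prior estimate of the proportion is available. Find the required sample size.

385

For a proportion with margin E = 0.05 at 95% confidence, z = 1.960.
With no prior estimate, use p = 0.5, which maximizes p(1−p) at 0.25.
n = 0.25 × (z/E)² = 0.25 × (1.960/0.05)² = 384.16
Round up: n = 385.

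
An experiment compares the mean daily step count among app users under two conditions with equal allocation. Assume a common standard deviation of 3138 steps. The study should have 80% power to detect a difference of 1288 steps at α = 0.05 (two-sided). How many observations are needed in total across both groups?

188 total

For two equal groups, n per group = 2·((z_{α/2} + z_β)·σ/δ)².
z_{α/2} = 1.960; z_β = 0.842 (power 80%).
n = 2 × (2.802 × 3138 / 1288)² = 2 × 46.60 = 93.20
Round up: n = 94 per group.
Total across both groups: 2 × 94 = 188.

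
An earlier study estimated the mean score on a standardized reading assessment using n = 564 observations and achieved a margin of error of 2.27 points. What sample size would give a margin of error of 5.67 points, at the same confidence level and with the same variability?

Margin of error scales as 1/√n, so n₂ = n₁·(E₁/E₂)².
n₂ = 564 × (2.27/5.67)² = 564 × 0.1603 = 90.41
Round up: n₂ = 91.

91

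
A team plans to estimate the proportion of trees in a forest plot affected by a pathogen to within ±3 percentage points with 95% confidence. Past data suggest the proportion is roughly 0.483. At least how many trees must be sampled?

1066

For a proportion with margin E = 0.03 at 95% confidence, z = 1.960.
n = p̂(1−p̂)(z/E)² = 0.483 × 0.517 × (1.960/0.03)² = 1065.88
Round up: n = 1066.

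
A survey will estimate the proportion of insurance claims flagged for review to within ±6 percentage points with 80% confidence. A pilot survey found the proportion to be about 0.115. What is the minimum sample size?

For a proportion with margin E = 0.06 at 80% confidence, z = 1.282.
n = p̂(1−p̂)(z/E)² = 0.115 × 0.885 × (1.282/0.06)² = 46.46
Round up: n = 47.

n = 47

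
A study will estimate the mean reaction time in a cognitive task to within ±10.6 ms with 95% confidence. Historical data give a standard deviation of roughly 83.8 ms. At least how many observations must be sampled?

241

For a mean, the margin of error is E = z·σ/√n, so n = (zσ/E)².
At 95% confidence, z = 1.960.
n = (1.960 × 83.8 / 10.6)² = 240.10
Round up: n = 241.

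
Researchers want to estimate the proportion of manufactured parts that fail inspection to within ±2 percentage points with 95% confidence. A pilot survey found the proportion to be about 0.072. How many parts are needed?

642

For a proportion with margin E = 0.02 at 95% confidence, z = 1.960.
n = p̂(1−p̂)(z/E)² = 0.072 × 0.928 × (1.960/0.02)² = 641.70
Round up: n = 642.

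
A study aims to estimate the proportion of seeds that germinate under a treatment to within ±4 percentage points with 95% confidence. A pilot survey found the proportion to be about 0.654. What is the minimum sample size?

For a proportion with margin E = 0.04 at 95% confidence, z = 1.960.
n = p̂(1−p̂)(z/E)² = 0.654 × 0.346 × (1.960/0.04)² = 543.31
Round up: n = 544.

n = 544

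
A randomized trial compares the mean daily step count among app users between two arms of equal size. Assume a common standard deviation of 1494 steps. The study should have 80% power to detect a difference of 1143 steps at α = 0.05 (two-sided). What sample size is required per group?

For two equal groups, n per group = 2·((z_{α/2} + z_β)·σ/δ)².
z_{α/2} = 1.960; z_β = 0.842 (power 80%).
n = 2 × (2.802 × 1494 / 1143)² = 2 × 13.41 = 26.82
Round up: n = 27 per group.

27 per group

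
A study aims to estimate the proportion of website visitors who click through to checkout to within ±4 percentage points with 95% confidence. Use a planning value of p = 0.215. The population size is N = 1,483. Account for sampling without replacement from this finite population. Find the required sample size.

For a proportion with margin E = 0.04 at 95% confidence, z = 1.960.
n = p̂(1−p̂)(z/E)² = 0.215 × 0.785 × (1.960/0.04)² = 405.23 — call this n₀.
Finite-population correction with N = 1,483: n = n₀ / (1 + (n₀−1)/N) = 405.23 / 1.273 = 318.33
Round up: n = 319.

319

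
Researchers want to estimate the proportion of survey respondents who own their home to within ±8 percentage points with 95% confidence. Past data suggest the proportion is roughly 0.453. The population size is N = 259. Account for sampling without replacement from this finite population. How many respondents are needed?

For a proportion with margin E = 0.08 at 95% confidence, z = 1.960.
n = p̂(1−p̂)(z/E)² = 0.453 × 0.547 × (1.960/0.08)² = 148.74 — call this n₀.
Finite-population correction with N = 259: n = n₀ / (1 + (n₀−1)/N) = 148.74 / 1.57 = 94.74
Round up: n = 95.

95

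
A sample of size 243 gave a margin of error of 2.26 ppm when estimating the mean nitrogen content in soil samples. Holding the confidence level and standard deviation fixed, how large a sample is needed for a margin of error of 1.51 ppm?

Margin of error scales as 1/√n, so n₂ = n₁·(E₁/E₂)².
n₂ = 243 × (2.26/1.51)² = 243 × 2.24 = 544.32
Round up: n₂ = 545.

545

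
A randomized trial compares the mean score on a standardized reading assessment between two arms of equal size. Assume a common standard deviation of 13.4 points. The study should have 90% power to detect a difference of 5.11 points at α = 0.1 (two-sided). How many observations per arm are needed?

For two equal groups, n per group = 2·((z_{α/2} + z_β)·σ/δ)².
z_{α/2} = 1.645; z_β = 1.282 (power 90%).
n = 2 × (2.927 × 13.4 / 5.11)² = 2 × 58.91 = 117.82
Round up: n = 118 per group.

118 per group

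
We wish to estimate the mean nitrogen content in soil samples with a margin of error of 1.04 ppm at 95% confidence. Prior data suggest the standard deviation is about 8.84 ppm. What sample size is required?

278

For a mean, the margin of error is E = z·σ/√n, so n = (zσ/E)².
At 95% confidence, z = 1.960.
n = (1.960 × 8.84 / 1.04)² = 277.56
Round up: n = 278.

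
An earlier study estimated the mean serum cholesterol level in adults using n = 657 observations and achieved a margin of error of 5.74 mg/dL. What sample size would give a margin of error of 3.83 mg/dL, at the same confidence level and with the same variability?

1476

Margin of error scales as 1/√n, so n₂ = n₁·(E₁/E₂)².
n₂ = 657 × (5.74/3.83)² = 657 × 2.246 = 1475.62
Round up: n₂ = 1476.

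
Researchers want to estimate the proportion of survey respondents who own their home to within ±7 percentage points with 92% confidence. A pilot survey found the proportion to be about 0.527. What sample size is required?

156

For a proportion with margin E = 0.07 at 92% confidence, z = 1.751.
n = p̂(1−p̂)(z/E)² = 0.527 × 0.473 × (1.751/0.07)² = 155.97
Round up: n = 156.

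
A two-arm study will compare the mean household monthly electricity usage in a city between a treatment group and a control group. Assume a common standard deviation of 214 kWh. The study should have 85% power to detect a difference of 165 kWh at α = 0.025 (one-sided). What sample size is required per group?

31 per group

For two equal groups, n per group = 2·((z_α + z_β)·σ/δ)².
z_α = 1.960; z_β = 1.036 (power 85%).
n = 2 × (2.996 × 214 / 165)² = 2 × 15.10 = 30.20
Round up: n = 31 per group.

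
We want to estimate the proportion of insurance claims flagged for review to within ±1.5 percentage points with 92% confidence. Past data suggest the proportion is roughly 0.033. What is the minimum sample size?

435

For a proportion with margin E = 0.015 at 92% confidence, z = 1.751.
n = p̂(1−p̂)(z/E)² = 0.033 × 0.967 × (1.751/0.015)² = 434.84
Round up: n = 435.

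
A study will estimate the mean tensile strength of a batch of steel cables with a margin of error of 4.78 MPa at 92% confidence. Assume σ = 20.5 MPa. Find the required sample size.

For a mean, the margin of error is E = z·σ/√n, so n = (zσ/E)².
At 92% confidence, z = 1.751.
n = (1.751 × 20.5 / 4.78)² = 56.39
Round up: n = 57.

57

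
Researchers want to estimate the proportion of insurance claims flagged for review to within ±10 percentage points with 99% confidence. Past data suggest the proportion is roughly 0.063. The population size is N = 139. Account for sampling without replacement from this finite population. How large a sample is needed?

31

For a proportion with margin E = 0.1 at 99% confidence, z = 2.576.
n = p̂(1−p̂)(z/E)² = 0.063 × 0.937 × (2.576/0.1)² = 39.17 — call this n₀.
Finite-population correction with N = 139: n = n₀ / (1 + (n₀−1)/N) = 39.17 / 1.275 = 30.72
Round up: n = 31.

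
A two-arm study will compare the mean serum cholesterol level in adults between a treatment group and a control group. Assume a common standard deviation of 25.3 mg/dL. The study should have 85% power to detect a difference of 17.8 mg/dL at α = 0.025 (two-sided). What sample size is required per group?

For two equal groups, n per group = 2·((z_{α/2} + z_β)·σ/δ)².
z_{α/2} = 2.241; z_β = 1.036 (power 85%).
n = 2 × (3.277 × 25.3 / 17.8)² = 2 × 21.69 = 43.38
Round up: n = 44 per group.

44 per group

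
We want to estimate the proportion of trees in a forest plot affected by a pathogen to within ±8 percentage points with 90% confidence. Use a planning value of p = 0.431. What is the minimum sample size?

For a proportion with margin E = 0.08 at 90% confidence, z = 1.645.
n = p̂(1−p̂)(z/E)² = 0.431 × 0.569 × (1.645/0.08)² = 103.69
Round up: n = 104.

n = 104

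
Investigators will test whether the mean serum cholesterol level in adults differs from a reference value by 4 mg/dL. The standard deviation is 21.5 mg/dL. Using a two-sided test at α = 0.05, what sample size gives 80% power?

n = 227

For a one-sample z-test, n = ((z_{α/2} + z_β)·σ/δ)².
z_{α/2} = 1.960 (two-sided α = 0.05); z_β = 0.842 (power 80% → β = 0.2).
n = (2.802 × 21.5 / 4)² = 226.83
Round up: n = 227.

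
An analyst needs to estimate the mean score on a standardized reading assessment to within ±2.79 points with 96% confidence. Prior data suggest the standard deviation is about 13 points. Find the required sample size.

92

For a mean, the margin of error is E = z·σ/√n, so n = (zσ/E)².
At 96% confidence, z = 2.054.
n = (2.054 × 13 / 2.79)² = 91.60
Round up: n = 92.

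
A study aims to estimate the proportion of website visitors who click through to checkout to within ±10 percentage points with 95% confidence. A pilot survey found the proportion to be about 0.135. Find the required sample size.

n = 45

For a proportion with margin E = 0.1 at 95% confidence, z = 1.960.
n = p̂(1−p̂)(z/E)² = 0.135 × 0.865 × (1.960/0.1)² = 44.86
Round up: n = 45.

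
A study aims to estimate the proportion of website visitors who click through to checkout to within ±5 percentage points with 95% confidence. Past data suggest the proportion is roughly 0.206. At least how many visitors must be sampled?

252

For a proportion with margin E = 0.05 at 95% confidence, z = 1.960.
n = p̂(1−p̂)(z/E)² = 0.206 × 0.794 × (1.960/0.05)² = 251.34
Round up: n = 252.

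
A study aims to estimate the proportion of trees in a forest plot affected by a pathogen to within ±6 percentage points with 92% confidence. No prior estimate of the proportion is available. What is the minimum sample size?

213

For a proportion with margin E = 0.06 at 92% confidence, z = 1.751.
With no prior estimate, use p = 0.5, which maximizes p(1−p) at 0.25.
n = 0.25 × (z/E)² = 0.25 × (1.751/0.06)² = 212.92
Round up: n = 213.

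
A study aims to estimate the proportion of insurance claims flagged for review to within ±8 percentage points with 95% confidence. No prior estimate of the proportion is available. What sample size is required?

For a proportion with margin E = 0.08 at 95% confidence, z = 1.960.
With no prior estimate, use p = 0.5, which maximizes p(1−p) at 0.25.
n = 0.25 × (z/E)² = 0.25 × (1.960/0.08)² = 150.06
Round up: n = 151.

n = 151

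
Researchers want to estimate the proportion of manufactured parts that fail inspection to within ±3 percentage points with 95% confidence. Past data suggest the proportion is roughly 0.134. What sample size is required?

496

For a proportion with margin E = 0.03 at 95% confidence, z = 1.960.
n = p̂(1−p̂)(z/E)² = 0.134 × 0.866 × (1.960/0.03)² = 495.33
Round up: n = 496.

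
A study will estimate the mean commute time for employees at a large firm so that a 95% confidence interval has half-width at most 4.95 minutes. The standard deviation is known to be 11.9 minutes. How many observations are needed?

23

For a mean, the margin of error is E = z·σ/√n, so n = (zσ/E)².
At 95% confidence, z = 1.960.
n = (1.960 × 11.9 / 4.95)² = 22.20
Round up: n = 23.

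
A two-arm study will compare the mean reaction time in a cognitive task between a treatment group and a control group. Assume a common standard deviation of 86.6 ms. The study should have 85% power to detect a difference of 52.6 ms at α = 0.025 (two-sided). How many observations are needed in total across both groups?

118 total

For two equal groups, n per group = 2·((z_{α/2} + z_β)·σ/δ)².
z_{α/2} = 2.241; z_β = 1.036 (power 85%).
n = 2 × (3.277 × 86.6 / 52.6)² = 2 × 29.11 = 58.22
Round up: n = 59 per group.
Total across both groups: 2 × 59 = 118.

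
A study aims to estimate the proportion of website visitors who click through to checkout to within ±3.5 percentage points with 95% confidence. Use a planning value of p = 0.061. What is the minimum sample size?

For a proportion with margin E = 0.035 at 95% confidence, z = 1.960.
n = p̂(1−p̂)(z/E)² = 0.061 × 0.939 × (1.960/0.035)² = 179.63
Round up: n = 180.

180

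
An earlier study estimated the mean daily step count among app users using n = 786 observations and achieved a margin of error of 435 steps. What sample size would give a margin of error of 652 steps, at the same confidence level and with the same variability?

n = 350

Margin of error scales as 1/√n, so n₂ = n₁·(E₁/E₂)².
n₂ = 786 × (435/652)² = 786 × 0.4451 = 349.85
Round up: n₂ = 350.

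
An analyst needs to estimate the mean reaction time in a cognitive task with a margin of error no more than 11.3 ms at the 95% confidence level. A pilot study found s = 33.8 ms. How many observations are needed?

35

For a mean, the margin of error is E = z·σ/√n, so n = (zσ/E)².
At 95% confidence, z = 1.960.
n = (1.960 × 33.8 / 11.3)² = 34.37
Round up: n = 35.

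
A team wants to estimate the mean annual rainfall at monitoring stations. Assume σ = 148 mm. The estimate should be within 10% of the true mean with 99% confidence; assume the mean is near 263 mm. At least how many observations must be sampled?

211

For a mean, the margin of error is E = z·σ/√n, so n = (zσ/E)².
At 99% confidence, z = 2.576.
E = 10% of 263 = 26.3 mm.
n = (2.576 × 148 / 26.3)² = 210.14
Round up: n = 211.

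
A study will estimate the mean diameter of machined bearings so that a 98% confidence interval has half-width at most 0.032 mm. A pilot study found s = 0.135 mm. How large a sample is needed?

For a mean, the margin of error is E = z·σ/√n, so n = (zσ/E)².
At 98% confidence, z = 2.326.
n = (2.326 × 0.135 / 0.032)² = 96.29
Round up: n = 97.

97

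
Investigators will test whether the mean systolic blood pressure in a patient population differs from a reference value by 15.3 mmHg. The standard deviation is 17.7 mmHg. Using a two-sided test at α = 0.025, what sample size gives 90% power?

17

For a one-sample z-test, n = ((z_{α/2} + z_β)·σ/δ)².
z_{α/2} = 2.241 (two-sided α = 0.025); z_β = 1.282 (power 90% → β = 0.1).
n = (3.523 × 17.7 / 15.3)² = 16.61
Round up: n = 17.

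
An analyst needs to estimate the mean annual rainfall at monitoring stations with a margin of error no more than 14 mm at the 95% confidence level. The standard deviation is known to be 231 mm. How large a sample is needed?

For a mean, the margin of error is E = z·σ/√n, so n = (zσ/E)².
At 95% confidence, z = 1.960.
n = (1.960 × 231 / 14)² = 1045.88
Round up: n = 1046.

1046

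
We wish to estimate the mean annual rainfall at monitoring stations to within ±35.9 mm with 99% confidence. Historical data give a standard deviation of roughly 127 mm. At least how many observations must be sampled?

For a mean, the margin of error is E = z·σ/√n, so n = (zσ/E)².
At 99% confidence, z = 2.576.
n = (2.576 × 127 / 35.9)² = 83.04
Round up: n = 84.

84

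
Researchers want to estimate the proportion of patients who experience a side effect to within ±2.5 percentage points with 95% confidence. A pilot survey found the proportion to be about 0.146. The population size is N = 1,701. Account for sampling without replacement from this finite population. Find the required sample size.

For a proportion with margin E = 0.025 at 95% confidence, z = 1.960.
n = p̂(1−p̂)(z/E)² = 0.146 × 0.854 × (1.960/0.025)² = 766.38 — call this n₀.
Finite-population correction with N = 1,701: n = n₀ / (1 + (n₀−1)/N) = 766.38 / 1.45 = 528.54
Round up: n = 529.

n = 529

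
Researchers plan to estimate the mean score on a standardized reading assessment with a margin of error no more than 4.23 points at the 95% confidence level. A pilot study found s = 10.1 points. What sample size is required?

For a mean, the margin of error is E = z·σ/√n, so n = (zσ/E)².
At 95% confidence, z = 1.960.
n = (1.960 × 10.1 / 4.23)² = 21.90
Round up: n = 22.

22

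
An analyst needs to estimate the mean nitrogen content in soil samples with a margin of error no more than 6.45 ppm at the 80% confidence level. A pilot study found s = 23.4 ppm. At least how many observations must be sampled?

For a mean, the margin of error is E = z·σ/√n, so n = (zσ/E)².
At 80% confidence, z = 1.282.
n = (1.282 × 23.4 / 6.45)² = 21.63
Round up: n = 22.

22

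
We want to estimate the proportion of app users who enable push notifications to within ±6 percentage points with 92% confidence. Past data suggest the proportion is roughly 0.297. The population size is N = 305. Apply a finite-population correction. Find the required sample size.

n = 113

For a proportion with margin E = 0.06 at 92% confidence, z = 1.751.
n = p̂(1−p̂)(z/E)² = 0.297 × 0.703 × (1.751/0.06)² = 177.82 — call this n₀.
Finite-population correction with N = 305: n = n₀ / (1 + (n₀−1)/N) = 177.82 / 1.58 = 112.54
Round up: n = 113.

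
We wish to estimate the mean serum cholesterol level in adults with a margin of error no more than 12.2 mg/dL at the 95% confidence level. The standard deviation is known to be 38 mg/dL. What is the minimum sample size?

For a mean, the margin of error is E = z·σ/√n, so n = (zσ/E)².
At 95% confidence, z = 1.960.
n = (1.960 × 38 / 12.2)² = 37.27
Round up: n = 38.

n = 38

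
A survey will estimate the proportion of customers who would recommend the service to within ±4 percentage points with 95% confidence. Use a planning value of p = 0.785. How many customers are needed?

406

For a proportion with margin E = 0.04 at 95% confidence, z = 1.960.
n = p̂(1−p̂)(z/E)² = 0.785 × 0.215 × (1.960/0.04)² = 405.23
Round up: n = 406.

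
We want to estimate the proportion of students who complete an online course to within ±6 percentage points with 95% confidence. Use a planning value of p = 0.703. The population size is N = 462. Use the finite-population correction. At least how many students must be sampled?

151

For a proportion with margin E = 0.06 at 95% confidence, z = 1.960.
n = p̂(1−p̂)(z/E)² = 0.703 × 0.297 × (1.960/0.06)² = 222.80 — call this n₀.
Finite-population correction with N = 462: n = n₀ / (1 + (n₀−1)/N) = 222.80 / 1.48 = 150.54
Round up: n = 151.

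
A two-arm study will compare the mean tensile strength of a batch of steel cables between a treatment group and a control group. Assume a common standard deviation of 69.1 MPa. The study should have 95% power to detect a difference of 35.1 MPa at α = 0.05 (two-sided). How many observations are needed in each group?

101 per group

For two equal groups, n per group = 2·((z_{α/2} + z_β)·σ/δ)².
z_{α/2} = 1.960; z_β = 1.645 (power 95%).
n = 2 × (3.605 × 69.1 / 35.1)² = 2 × 50.37 = 100.74
Round up: n = 101 per group.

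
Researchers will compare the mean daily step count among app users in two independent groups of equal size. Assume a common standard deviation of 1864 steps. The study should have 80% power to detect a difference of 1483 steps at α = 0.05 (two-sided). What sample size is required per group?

For two equal groups, n per group = 2·((z_{α/2} + z_β)·σ/δ)².
z_{α/2} = 1.960; z_β = 0.842 (power 80%).
n = 2 × (2.802 × 1864 / 1483)² = 2 × 12.40 = 24.80
Round up: n = 25 per group.

25 per group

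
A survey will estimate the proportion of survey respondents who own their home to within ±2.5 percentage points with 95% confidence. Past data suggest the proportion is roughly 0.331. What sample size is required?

n = 1362

For a proportion with margin E = 0.025 at 95% confidence, z = 1.960.
n = p̂(1−p̂)(z/E)² = 0.331 × 0.669 × (1.960/0.025)² = 1361.09
Round up: n = 1362.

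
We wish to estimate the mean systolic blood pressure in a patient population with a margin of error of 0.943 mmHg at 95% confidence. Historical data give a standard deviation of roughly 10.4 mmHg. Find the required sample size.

468

For a mean, the margin of error is E = z·σ/√n, so n = (zσ/E)².
At 95% confidence, z = 1.960.
n = (1.960 × 10.4 / 0.943)² = 467.26
Round up: n = 468.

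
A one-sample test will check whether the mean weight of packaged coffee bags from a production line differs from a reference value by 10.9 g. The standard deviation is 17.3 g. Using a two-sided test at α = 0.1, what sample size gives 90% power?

22

For a one-sample z-test, n = ((z_{α/2} + z_β)·σ/δ)².
z_{α/2} = 1.645 (two-sided α = 0.1); z_β = 1.282 (power 90% → β = 0.1).
n = (2.927 × 17.3 / 10.9)² = 21.58
Round up: n = 22.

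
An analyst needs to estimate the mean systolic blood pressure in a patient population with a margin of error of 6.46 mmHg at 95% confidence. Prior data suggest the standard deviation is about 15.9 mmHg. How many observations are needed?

For a mean, the margin of error is E = z·σ/√n, so n = (zσ/E)².
At 95% confidence, z = 1.960.
n = (1.960 × 15.9 / 6.46)² = 23.27
Round up: n = 24.

24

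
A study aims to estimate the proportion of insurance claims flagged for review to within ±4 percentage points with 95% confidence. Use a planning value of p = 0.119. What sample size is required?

For a proportion with margin E = 0.04 at 95% confidence, z = 1.960.
n = p̂(1−p̂)(z/E)² = 0.119 × 0.881 × (1.960/0.04)² = 251.72
Round up: n = 252.

n = 252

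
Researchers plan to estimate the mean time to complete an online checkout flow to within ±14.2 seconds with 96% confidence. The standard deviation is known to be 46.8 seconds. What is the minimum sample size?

For a mean, the margin of error is E = z·σ/√n, so n = (zσ/E)².
At 96% confidence, z = 2.054.
n = (2.054 × 46.8 / 14.2)² = 45.83
Round up: n = 46.

46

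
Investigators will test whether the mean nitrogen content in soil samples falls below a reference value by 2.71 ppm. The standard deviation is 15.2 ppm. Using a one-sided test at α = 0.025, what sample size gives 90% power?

For a one-sample z-test, n = ((z_α + z_β)·σ/δ)².
z_α = 1.960 (one-sided α = 0.025); z_β = 1.282 (power 90% → β = 0.1).
n = (3.242 × 15.2 / 2.71)² = 330.65
Round up: n = 331.

331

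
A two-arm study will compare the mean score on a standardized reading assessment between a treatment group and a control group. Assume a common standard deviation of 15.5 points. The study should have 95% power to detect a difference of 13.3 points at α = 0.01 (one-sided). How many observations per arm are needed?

43 per group

For two equal groups, n per group = 2·((z_α + z_β)·σ/δ)².
z_α = 2.326; z_β = 1.645 (power 95%).
n = 2 × (3.971 × 15.5 / 13.3)² = 2 × 21.42 = 42.84
Round up: n = 43 per group.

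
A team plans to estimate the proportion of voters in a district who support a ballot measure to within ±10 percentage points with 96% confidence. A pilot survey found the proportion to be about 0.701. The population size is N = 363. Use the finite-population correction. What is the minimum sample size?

For a proportion with margin E = 0.1 at 96% confidence, z = 2.054.
n = p̂(1−p̂)(z/E)² = 0.701 × 0.299 × (2.054/0.1)² = 88.43 — call this n₀.
Finite-population correction with N = 363: n = n₀ / (1 + (n₀−1)/N) = 88.43 / 1.241 = 71.26
Round up: n = 72.

72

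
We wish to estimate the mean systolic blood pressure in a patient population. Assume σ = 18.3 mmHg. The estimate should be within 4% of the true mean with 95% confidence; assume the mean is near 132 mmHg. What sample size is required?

For a mean, the margin of error is E = z·σ/√n, so n = (zσ/E)².
At 95% confidence, z = 1.960.
E = 4% of 132 = 5.28 mmHg.
n = (1.960 × 18.3 / 5.28)² = 46.15
Round up: n = 47.

47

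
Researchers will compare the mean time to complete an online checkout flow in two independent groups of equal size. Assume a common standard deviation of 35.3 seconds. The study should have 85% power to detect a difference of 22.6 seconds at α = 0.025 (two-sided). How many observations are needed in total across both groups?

For two equal groups, n per group = 2·((z_{α/2} + z_β)·σ/δ)².
z_{α/2} = 2.241; z_β = 1.036 (power 85%).
n = 2 × (3.277 × 35.3 / 22.6)² = 2 × 26.20 = 52.40
Round up: n = 53 per group.
Total across both groups: 2 × 53 = 106.

106 total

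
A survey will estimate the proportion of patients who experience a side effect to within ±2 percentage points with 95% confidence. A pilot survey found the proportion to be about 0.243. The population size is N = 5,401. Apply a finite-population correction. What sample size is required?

1332

For a proportion with margin E = 0.02 at 95% confidence, z = 1.960.
n = p̂(1−p̂)(z/E)² = 0.243 × 0.757 × (1.960/0.02)² = 1766.67 — call this n₀.
Finite-population correction with N = 5,401: n = n₀ / (1 + (n₀−1)/N) = 1766.67 / 1.327 = 1331.33
Round up: n = 1332.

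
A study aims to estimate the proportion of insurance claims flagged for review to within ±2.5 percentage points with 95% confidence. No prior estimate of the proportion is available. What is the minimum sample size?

For a proportion with margin E = 0.025 at 95% confidence, z = 1.960.
With no prior estimate, use p = 0.5, which maximizes p(1−p) at 0.25.
n = 0.25 × (z/E)² = 0.25 × (1.960/0.025)² = 1536.64
Round up: n = 1537.

1537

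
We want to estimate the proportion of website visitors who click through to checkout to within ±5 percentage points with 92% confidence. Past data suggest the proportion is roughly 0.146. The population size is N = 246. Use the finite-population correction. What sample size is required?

n = 95

For a proportion with margin E = 0.05 at 92% confidence, z = 1.751.
n = p̂(1−p̂)(z/E)² = 0.146 × 0.854 × (1.751/0.05)² = 152.91 — call this n₀.
Finite-population correction with N = 246: n = n₀ / (1 + (n₀−1)/N) = 152.91 / 1.618 = 94.51
Round up: n = 95.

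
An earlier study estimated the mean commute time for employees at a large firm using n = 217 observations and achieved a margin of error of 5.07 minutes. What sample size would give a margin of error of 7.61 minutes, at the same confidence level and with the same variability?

Margin of error scales as 1/√n, so n₂ = n₁·(E₁/E₂)².
n₂ = 217 × (5.07/7.61)² = 217 × 0.4439 = 96.33
Round up: n₂ = 97.

97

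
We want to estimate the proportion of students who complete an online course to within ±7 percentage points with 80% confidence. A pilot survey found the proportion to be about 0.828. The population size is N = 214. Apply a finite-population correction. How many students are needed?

For a proportion with margin E = 0.07 at 80% confidence, z = 1.282.
n = p̂(1−p̂)(z/E)² = 0.828 × 0.172 × (1.282/0.07)² = 47.77 — call this n₀.
Finite-population correction with N = 214: n = n₀ / (1 + (n₀−1)/N) = 47.77 / 1.219 = 39.19
Round up: n = 40.

40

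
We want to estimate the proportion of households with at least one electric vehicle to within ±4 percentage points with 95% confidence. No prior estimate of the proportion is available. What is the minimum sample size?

n = 601

For a proportion with margin E = 0.04 at 95% confidence, z = 1.960.
With no prior estimate, use p = 0.5, which maximizes p(1−p) at 0.25.
n = 0.25 × (z/E)² = 0.25 × (1.960/0.04)² = 600.25
Round up: n = 601.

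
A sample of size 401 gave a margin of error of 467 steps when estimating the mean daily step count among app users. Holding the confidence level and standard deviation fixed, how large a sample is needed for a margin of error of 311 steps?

905

Margin of error scales as 1/√n, so n₂ = n₁·(E₁/E₂)².
n₂ = 401 × (467/311)² = 401 × 2.255 = 904.25
Round up: n₂ = 905.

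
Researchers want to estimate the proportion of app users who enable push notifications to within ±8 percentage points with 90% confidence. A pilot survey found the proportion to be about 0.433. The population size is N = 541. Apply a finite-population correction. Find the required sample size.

For a proportion with margin E = 0.08 at 90% confidence, z = 1.645.
n = p̂(1−p̂)(z/E)² = 0.433 × 0.567 × (1.645/0.08)² = 103.81 — call this n₀.
Finite-population correction with N = 541: n = n₀ / (1 + (n₀−1)/N) = 103.81 / 1.19 = 87.24
Round up: n = 88.

n = 88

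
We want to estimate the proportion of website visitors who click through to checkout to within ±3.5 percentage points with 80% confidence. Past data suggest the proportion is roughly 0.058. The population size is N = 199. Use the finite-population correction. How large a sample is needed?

For a proportion with margin E = 0.035 at 80% confidence, z = 1.282.
n = p̂(1−p̂)(z/E)² = 0.058 × 0.942 × (1.282/0.035)² = 73.30 — call this n₀.
Finite-population correction with N = 199: n = n₀ / (1 + (n₀−1)/N) = 73.30 / 1.363 = 53.78
Round up: n = 54.

54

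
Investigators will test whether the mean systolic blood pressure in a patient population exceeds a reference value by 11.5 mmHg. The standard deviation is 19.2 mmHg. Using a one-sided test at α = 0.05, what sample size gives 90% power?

n = 24

For a one-sample z-test, n = ((z_α + z_β)·σ/δ)².
z_α = 1.645 (one-sided α = 0.05); z_β = 1.282 (power 90% → β = 0.1).
n = (2.927 × 19.2 / 11.5)² = 23.88
Round up: n = 24.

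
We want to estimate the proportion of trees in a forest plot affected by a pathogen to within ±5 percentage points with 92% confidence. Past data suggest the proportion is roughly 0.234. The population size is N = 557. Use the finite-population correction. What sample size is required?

n = 158

For a proportion with margin E = 0.05 at 92% confidence, z = 1.751.
n = p̂(1−p̂)(z/E)² = 0.234 × 0.766 × (1.751/0.05)² = 219.82 — call this n₀.
Finite-population correction with N = 557: n = n₀ / (1 + (n₀−1)/N) = 219.82 / 1.393 = 157.80
Round up: n = 158.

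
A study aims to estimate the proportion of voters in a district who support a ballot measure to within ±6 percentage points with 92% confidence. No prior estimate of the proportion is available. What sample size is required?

n = 213

For a proportion with margin E = 0.06 at 92% confidence, z = 1.751.
With no prior estimate, use p = 0.5, which maximizes p(1−p) at 0.25.
n = 0.25 × (z/E)² = 0.25 × (1.751/0.06)² = 212.92
Round up: n = 213.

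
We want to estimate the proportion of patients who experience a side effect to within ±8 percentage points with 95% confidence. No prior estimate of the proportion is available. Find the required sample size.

For a proportion with margin E = 0.08 at 95% confidence, z = 1.960.
With no prior estimate, use p = 0.5, which maximizes p(1−p) at 0.25.
n = 0.25 × (z/E)² = 0.25 × (1.960/0.08)² = 150.06
Round up: n = 151.

n = 151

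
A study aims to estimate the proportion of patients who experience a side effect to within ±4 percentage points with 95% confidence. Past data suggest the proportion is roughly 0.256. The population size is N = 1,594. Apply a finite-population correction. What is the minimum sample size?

356

For a proportion with margin E = 0.04 at 95% confidence, z = 1.960.
n = p̂(1−p̂)(z/E)² = 0.256 × 0.744 × (1.960/0.04)² = 457.30 — call this n₀.
Finite-population correction with N = 1,594: n = n₀ / (1 + (n₀−1)/N) = 457.30 / 1.286 = 355.60
Round up: n = 356.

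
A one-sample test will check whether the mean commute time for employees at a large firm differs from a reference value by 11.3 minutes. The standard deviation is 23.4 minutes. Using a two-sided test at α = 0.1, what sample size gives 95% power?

For a one-sample z-test, n = ((z_{α/2} + z_β)·σ/δ)².
z_{α/2} = 1.645 (two-sided α = 0.1); z_β = 1.645 (power 95% → β = 0.05).
n = (3.290 × 23.4 / 11.3)² = 46.42
Round up: n = 47.

n = 47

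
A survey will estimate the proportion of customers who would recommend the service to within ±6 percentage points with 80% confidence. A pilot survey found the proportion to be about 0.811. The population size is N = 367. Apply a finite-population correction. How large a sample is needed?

59

For a proportion with margin E = 0.06 at 80% confidence, z = 1.282.
n = p̂(1−p̂)(z/E)² = 0.811 × 0.189 × (1.282/0.06)² = 69.98 — call this n₀.
Finite-population correction with N = 367: n = n₀ / (1 + (n₀−1)/N) = 69.98 / 1.188 = 58.91
Round up: n = 59.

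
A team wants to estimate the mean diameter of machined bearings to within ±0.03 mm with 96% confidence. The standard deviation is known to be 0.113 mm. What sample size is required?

60

For a mean, the margin of error is E = z·σ/√n, so n = (zσ/E)².
At 96% confidence, z = 2.054.
n = (2.054 × 0.113 / 0.03)² = 59.86
Round up: n = 60.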